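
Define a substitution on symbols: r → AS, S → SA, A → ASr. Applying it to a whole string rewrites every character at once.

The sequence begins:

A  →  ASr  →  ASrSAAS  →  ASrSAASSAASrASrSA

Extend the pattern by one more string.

ASrSAASSAASrASrSASAASrASrSAASASrSAASSAASr

φ(ASrSAASSAASrASrSA) expands symbol-by-symbol to ASr SA AS SA ASr ASr SA SA ASr ASr SA AS ASr SA AS SA ASr; joining the 17 pieces gives the next term.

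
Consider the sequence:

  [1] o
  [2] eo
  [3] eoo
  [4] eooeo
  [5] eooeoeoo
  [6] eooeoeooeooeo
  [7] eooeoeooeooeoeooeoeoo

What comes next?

From term 3 onward, concatenate the last term with the second-to-last: eo·o = eoo, eoo·eo = eooeo, …
So term 8 is eooeoeooeooeoeooeoeoo·eooeoeooeooeo.

eooeoeooeooeoeooeoeooeooeoeooeooeo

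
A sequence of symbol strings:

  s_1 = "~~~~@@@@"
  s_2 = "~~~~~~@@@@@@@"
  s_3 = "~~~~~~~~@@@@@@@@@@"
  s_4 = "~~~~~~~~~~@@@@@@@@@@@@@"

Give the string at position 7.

Term n consists of 2n+2 ~'s, followed by 3n+1 @'s (n = 1, 2, …).
For term 7, n = 7, so the run lengths are 16, 22.

~~~~~~~~~~~~~~~~@@@@@@@@@@@@@@@@@@@@@@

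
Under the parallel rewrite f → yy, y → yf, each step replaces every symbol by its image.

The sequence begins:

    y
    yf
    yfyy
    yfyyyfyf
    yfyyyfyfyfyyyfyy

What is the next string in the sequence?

yfyyyfyfyfyyyfyyyfyyyfyfyfyyyfyf

φ(yfyyyfyfyfyyyfyy) expands symbol-by-symbol to yf yy yf yf yf yy yf yy yf yy yf yf yf yy yf yf; joining the 16 pieces gives the next term.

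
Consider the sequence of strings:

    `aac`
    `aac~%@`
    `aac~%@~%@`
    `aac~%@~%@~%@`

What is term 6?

aac~%@~%@~%@~%@~%@

Each term is the previous one with ~%@ appended.
From aac~%@~%@~%@, 2 further steps: aac~%@~%@~%@ → aac~%@~%@~%@~%@ → (answer).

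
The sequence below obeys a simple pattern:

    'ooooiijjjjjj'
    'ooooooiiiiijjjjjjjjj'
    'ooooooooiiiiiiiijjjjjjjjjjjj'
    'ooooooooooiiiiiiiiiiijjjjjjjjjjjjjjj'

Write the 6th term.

ooooooooooooooiiiiiiiiiiiiiiiiijjjjjjjjjjjjjjjjjjjjj

The n-th term is 2n+2 o's then 3n-1 i's then 3n+3 j's (n = 1, 2, …).
For term 6, n = 6, so the run lengths are 14, 17, 21.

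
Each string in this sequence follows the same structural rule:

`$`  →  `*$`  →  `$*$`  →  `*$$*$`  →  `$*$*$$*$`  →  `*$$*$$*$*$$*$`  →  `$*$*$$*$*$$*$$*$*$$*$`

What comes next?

*$$*$$*$*$$*$$*$*$$*$*$$*$$*$*$$*$

Each term (from the third on) is the two preceding terms concatenated in order: term 3 = $·*$ = $*$.
The next term joins *$$*$$*$*$$*$ and $*$*$$*$*$$*$$*$*$$*$.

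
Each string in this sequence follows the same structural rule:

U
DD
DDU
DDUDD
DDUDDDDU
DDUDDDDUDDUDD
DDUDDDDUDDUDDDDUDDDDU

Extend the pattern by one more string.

From term 3 onward, concatenate the last term with the second-to-last: DD·U = DDU, DDU·DD = DDUDD, …
The next term joins DDUDDDDUDDUDDDDUDDDDU and DDUDDDDUDDUDD.

DDUDDDDUDDUDDDDUDDDDUDDUDDDDUDDUDD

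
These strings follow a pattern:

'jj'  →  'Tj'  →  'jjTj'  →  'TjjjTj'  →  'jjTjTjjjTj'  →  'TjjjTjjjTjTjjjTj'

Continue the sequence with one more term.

From term 3 onward, concatenate the second-to-last term with the last: jj·Tj = jjTj, Tj·jjTj = TjjjTj, …
The next term joins jjTjTjjjTj and TjjjTjjjTjTjjjTj.

jjTjTjjjTjTjjjTjjjTjTjjjTj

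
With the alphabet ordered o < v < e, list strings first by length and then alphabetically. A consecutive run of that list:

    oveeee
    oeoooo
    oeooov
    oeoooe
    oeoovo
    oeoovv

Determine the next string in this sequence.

Find the rightmost character of oeoovv below e, bump it to the next letter, and reset everything to its right to o.

oeoove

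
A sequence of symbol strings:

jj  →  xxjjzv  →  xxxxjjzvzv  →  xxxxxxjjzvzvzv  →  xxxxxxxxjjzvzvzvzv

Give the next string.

xxxxxxxxxxjjzvzvzvzvzv

s(k+1) = xx·s(k)·zv, so each term gains xx as a prefix and zv as a suffix.
So the next term is xx·xxxxxxxxjjzvzvzvzv·zv.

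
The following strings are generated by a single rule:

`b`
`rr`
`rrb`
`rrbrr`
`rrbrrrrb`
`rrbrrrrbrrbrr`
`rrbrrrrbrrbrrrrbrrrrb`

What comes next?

rrbrrrrbrrbrrrrbrrrrbrrbrrrrbrrbrr

From term 3 onward, concatenate the last term with the second-to-last: rr·b = rrb, rrb·rr = rrbrr, …
So term 8 is rrbrrrrbrrbrrrrbrrrrb·rrbrrrrbrrbrr.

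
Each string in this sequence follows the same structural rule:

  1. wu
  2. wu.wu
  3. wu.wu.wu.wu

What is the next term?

wu.wu.wu.wu.wu.wu.wu.wu

s(k+1) = s(k)·.·s(k) — each term doubles the last with '.' between the halves.
One more doubling of wu.wu.wu.wu gives the answer.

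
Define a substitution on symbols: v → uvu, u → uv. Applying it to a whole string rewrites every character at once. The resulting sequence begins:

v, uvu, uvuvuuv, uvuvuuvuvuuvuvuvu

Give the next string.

Rewriting the 17 symbols of uvuvuuvuvuuvuvuvu one by one yields uv uvu uv uvu uv uv uvu uv uvu uv uv uvu uv uvu uv uvu uv; concatenated:

uvuvuuvuvuuvuvuvuuvuvuuvuvuvuuvuvuuvuvuuv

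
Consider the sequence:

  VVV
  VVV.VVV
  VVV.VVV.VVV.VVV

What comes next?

Every step duplicates the string with '.' between the halves.
Doubling VVV.VVV.VVV.VVV with '.' between the halves:

VVV.VVV.VVV.VVV.VVV.VVV.VVV.VVV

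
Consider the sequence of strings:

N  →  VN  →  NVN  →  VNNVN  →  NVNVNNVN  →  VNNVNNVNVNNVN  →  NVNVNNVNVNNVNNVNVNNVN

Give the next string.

Each term (from the third on) is the two preceding terms concatenated in order: term 3 = N·VN = NVN.
The next term joins VNNVNNVNVNNVN and NVNVNNVNVNNVNNVNVNNVN.

VNNVNNVNVNNVNNVNVNNVNVNNVNNVNVNNVN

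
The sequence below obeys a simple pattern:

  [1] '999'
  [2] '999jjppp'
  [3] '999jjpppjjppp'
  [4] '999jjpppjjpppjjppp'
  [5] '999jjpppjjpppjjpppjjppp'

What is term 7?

999jjpppjjpppjjpppjjpppjjpppjjppp

Every step adds jjppp to the end: s(k+1) = s(k)·jjppp.
From 999jjpppjjpppjjpppjjppp, 2 further steps: 999jjpppjjpppjjpppjjppp → 999jjpppjjpppjjpppjjpppjjppp → (answer).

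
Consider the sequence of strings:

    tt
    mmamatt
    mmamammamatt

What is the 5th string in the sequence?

The strings grow by a fixed prefix mmama each time.
From mmamammamatt, 2 further steps: mmamammamatt → mmamammamammamatt → (answer).

mmamammamammamammamatt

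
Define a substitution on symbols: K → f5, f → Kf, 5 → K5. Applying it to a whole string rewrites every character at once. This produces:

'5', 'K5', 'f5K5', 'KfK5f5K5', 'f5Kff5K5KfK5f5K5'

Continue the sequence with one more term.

KfK5f5KfKfK5f5K5f5Kff5K5KfK5f5K5

Replace each of the 16 characters of f5Kff5K5KfK5f5K5 in place — Kf K5 f5 Kf Kf K5 f5 K5 f5 Kf f5 K5 Kf K5 f5 K5 — and concatenate.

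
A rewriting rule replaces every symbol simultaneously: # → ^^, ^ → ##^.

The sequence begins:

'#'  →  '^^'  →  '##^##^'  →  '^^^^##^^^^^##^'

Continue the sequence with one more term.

Rewriting the 14 symbols of ^^^^##^^^^^##^ one by one yields ##^ ##^ ##^ ##^ ^^ ^^ ##^ ##^ ##^ ##^ ##^ ^^ ^^ ##^; concatenated:

##^##^##^##^^^^^##^##^##^##^##^^^^^##^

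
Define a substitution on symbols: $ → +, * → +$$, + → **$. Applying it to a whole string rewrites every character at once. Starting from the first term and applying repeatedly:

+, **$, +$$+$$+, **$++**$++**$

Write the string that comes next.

+$$+$$+**$**$+$$+$$+**$**$+$$+$$+

Replace each of the 13 characters of **$++**$++**$ in place — +$$ +$$ + **$ **$ +$$ +$$ + **$ **$ +$$ +$$ + — and concatenate.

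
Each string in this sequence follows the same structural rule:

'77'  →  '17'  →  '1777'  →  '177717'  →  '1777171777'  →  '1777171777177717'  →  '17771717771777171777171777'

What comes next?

Each term (from the third on) is the previous term followed by the one before it: term 3 = 17·77 = 1777.
Continuing: 17771717771777171777171777 · 1777171777177717 gives term 8.

177717177717771717771717771777171777177717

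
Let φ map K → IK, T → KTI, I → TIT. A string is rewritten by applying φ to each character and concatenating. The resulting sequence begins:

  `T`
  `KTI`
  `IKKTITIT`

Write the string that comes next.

TITIKIKKTITITKTITITKTI

Apply φ to IKKTITIT symbol by symbol: I→TIT, K→IK, K→IK, T→KTI, I→TIT, T→KTI, I→TIT, T→KTI; joined: TIT IK IK KTI TIT KTI TIT KTI.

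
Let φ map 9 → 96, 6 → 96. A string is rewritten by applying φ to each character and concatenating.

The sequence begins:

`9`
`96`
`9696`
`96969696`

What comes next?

9696969696969696

Rewriting each symbol of 96969696: 9→96, 6→96, 9→96, 6→96, 9→96, 6→96, 9→96, 6→96, which concatenates to 96 96 96 96 96 96 96 96.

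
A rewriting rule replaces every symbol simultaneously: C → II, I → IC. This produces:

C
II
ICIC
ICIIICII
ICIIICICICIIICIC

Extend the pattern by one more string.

Applying the rule to each of the 16 symbols of ICIIICICICIIICIC gives the pieces IC II IC IC IC II IC II IC II IC IC IC II IC II, which concatenate to the answer.

ICIIICICICIIICIIICIIICICICIIICII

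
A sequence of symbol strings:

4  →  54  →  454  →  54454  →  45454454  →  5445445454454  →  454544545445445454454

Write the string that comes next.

5445445454454454544545445445454454

Each term (from the third on) is the two preceding terms concatenated in order: term 3 = 4·54 = 454.
So term 8 is 5445445454454·454544545445445454454.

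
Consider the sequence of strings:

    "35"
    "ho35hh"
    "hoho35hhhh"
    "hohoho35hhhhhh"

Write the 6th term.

s(k+1) = ho·s(k)·hh, so each term gains ho as a prefix and hh as a suffix.
From hohoho35hhhhhh, 2 further steps: hohoho35hhhhhh → hohohoho35hhhhhhhh → (answer).

hohohohoho35hhhhhhhhhh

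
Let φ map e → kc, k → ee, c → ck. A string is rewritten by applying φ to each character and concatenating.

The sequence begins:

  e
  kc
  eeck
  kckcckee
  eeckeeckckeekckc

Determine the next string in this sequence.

kckcckeekckcckeeckeekckceeckeeck

Applying the rule to each of the 16 symbols of eeckeeckckeekckc gives the pieces kc kc ck ee kc kc ck ee ck ee kc kc ee ck ee ck, which concatenate to the answer.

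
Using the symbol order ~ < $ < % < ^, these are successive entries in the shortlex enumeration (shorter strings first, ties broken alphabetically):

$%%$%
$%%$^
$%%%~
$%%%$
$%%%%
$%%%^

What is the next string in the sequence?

Find the rightmost character of $%%%^ below ^, bump it to the next letter, and reset everything to its right to ~.

$%%^~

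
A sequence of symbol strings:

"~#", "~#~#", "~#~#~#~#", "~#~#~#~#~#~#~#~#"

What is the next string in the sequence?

Every step duplicates the string.
So the next term is two copies of ~#~#~#~#~#~#~#~#.

~#~#~#~#~#~#~#~#~#~#~#~#~#~#~#~#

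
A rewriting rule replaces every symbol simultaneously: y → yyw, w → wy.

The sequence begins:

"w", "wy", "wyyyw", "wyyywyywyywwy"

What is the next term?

Applying the rule to each of the 13 symbols of wyyywyywyywwy gives the pieces wy yyw yyw yyw wy yyw yyw wy yyw yyw wy wy yyw, which concatenate to the answer.

wyyywyywyywwyyywyywwyyywyywwywyyyw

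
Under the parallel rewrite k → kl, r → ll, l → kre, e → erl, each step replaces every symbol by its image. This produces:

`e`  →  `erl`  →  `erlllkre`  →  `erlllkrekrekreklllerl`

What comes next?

erlllkrekrekreklllerlklllerlklllerlklkrekrekreerlllkre

φ(erlllkrekrekreklllerl) expands symbol-by-symbol to erl ll kre kre kre kl ll erl kl ll erl kl ll erl kl kre kre kre erl ll kre; joining the 21 pieces gives the next term.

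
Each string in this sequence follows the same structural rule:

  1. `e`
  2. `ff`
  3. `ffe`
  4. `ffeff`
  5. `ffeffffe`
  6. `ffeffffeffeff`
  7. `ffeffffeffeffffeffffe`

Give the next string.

ffeffffeffeffffeffffeffeffffeffeff

Each term (from the third on) is the previous term followed by the one before it: term 3 = ff·e = ffe.
Continuing: ffeffffeffeffffeffffe · ffeffffeffeff gives term 8.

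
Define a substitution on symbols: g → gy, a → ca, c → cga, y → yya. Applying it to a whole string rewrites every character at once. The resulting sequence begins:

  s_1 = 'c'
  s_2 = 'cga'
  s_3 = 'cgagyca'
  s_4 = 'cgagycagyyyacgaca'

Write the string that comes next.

cgagycagyyyacgacagyyyayyayyacacgagycacgaca

Replace each of the 17 characters of cgagycagyyyacgaca in place — cga gy ca gy yya cga ca gy yya yya yya ca cga gy ca cga ca — and concatenate.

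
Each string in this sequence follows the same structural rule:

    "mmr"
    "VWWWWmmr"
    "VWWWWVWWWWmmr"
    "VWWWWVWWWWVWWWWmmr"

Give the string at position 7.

VWWWWVWWWWVWWWWVWWWWVWWWWVWWWWmmr

Each term is the previous one with VWWWW prepended.
From VWWWWVWWWWVWWWWmmr, 3 further steps: VWWWWVWWWWVWWWWmmr → VWWWWVWWWWVWWWWVWWWWmmr → VWWWWVWWWWVWWWWVWWWWVWWWWmmr → (answer).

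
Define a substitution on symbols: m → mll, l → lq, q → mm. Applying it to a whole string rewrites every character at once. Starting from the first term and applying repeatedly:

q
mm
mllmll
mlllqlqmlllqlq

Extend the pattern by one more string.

φ(mlllqlqmlllqlq) expands symbol-by-symbol to mll lq lq lq mm lq mm mll lq lq lq mm lq mm; joining the 14 pieces gives the next term.

mlllqlqlqmmlqmmmlllqlqlqmmlqmm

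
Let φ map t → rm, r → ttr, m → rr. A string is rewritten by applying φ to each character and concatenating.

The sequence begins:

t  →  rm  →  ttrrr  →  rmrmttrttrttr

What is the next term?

Rewriting the 13 symbols of rmrmttrttrttr one by one yields ttr rr ttr rr rm rm ttr rm rm ttr rm rm ttr; concatenated:

ttrrrttrrrrmrmttrrmrmttrrmrmttr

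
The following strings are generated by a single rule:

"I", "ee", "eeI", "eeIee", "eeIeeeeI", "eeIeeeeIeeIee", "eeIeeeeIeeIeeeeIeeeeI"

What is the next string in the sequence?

From term 3 onward, concatenate the last term with the second-to-last: ee·I = eeI, eeI·ee = eeIee, …
Continuing: eeIeeeeIeeIeeeeIeeeeI · eeIeeeeIeeIee gives term 8.

eeIeeeeIeeIeeeeIeeeeIeeIeeeeIeeIee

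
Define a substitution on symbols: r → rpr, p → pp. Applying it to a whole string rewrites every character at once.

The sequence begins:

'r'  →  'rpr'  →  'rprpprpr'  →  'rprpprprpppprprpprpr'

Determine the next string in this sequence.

rprpprprpppprprpprprpppppppprprpprprpppprprpprpr

Replace each of the 20 characters of rprpprprpppprprpprpr in place — rpr pp rpr pp pp rpr pp rpr pp pp pp pp rpr pp rpr pp pp rpr pp rpr — and concatenate.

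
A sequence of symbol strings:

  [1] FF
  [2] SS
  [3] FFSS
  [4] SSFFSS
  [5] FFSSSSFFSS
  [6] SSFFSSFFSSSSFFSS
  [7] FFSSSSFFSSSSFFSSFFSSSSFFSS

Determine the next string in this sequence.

SSFFSSFFSSSSFFSSFFSSSSFFSSSSFFSSFFSSSSFFSS

Each term (from the third on) is the two preceding terms concatenated in order: term 3 = FF·SS = FFSS.
The next term joins SSFFSSFFSSSSFFSS and FFSSSSFFSSSSFFSSFFSSSSFFSS.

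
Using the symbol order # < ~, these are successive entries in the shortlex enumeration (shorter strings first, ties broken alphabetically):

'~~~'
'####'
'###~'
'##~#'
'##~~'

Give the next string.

Treat ##~~ as a base-2 numeral over the given alphabet and add one, carrying through any trailing ~'s.

#~##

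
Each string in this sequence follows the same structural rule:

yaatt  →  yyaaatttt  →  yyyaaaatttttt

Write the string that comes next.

Term n consists of n y's, followed by n+1 a's, followed by 2n t's (n = 1, 2, …).
Setting n = 4 gives 4, 5, 8 characters in each block.

yyyyaaaaatttttttt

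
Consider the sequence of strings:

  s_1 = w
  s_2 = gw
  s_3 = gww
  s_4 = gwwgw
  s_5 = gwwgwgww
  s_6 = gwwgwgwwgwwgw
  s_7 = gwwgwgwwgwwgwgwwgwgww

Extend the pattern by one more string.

From term 3 onward, concatenate the last term with the second-to-last: gw·w = gww, gww·gw = gwwgw, …
The next term joins gwwgwgwwgwwgwgwwgwgww and gwwgwgwwgwwgw.

gwwgwgwwgwwgwgwwgwgwwgwwgwgwwgwwgw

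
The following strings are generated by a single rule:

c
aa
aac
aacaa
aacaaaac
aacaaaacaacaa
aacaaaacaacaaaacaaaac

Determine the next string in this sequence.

This is a Fibonacci-style word recurrence s(k) = s(k−1)·s(k−2): e.g. aa·c = aac.
Continuing: aacaaaacaacaaaacaaaac · aacaaaacaacaa gives term 8.

aacaaaacaacaaaacaaaacaacaaaacaacaa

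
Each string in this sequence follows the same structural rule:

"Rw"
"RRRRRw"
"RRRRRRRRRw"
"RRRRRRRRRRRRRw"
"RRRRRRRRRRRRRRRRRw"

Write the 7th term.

Each term is the previous one with RRRR prepended.
From RRRRRRRRRRRRRRRRRw, 2 further steps: RRRRRRRRRRRRRRRRRw → RRRRRRRRRRRRRRRRRRRRRw → (answer).

RRRRRRRRRRRRRRRRRRRRRRRRRw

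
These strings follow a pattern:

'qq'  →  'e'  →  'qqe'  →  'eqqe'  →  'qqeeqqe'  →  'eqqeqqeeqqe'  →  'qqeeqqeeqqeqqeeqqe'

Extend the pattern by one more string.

Each term (from the third on) is the two preceding terms concatenated in order: term 3 = qq·e = qqe.
So term 8 is eqqeqqeeqqe·qqeeqqeeqqeqqeeqqe.

eqqeqqeeqqeqqeeqqeeqqeqqeeqqe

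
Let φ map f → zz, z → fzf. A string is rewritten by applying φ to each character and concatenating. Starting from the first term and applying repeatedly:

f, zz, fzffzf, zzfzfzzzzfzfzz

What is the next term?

Applying the rule to each of the 14 symbols of zzfzfzzzzfzfzz gives the pieces fzf fzf zz fzf zz fzf fzf fzf fzf zz fzf zz fzf fzf, which concatenate to the answer.

fzffzfzzfzfzzfzffzffzffzfzzfzfzzfzffzf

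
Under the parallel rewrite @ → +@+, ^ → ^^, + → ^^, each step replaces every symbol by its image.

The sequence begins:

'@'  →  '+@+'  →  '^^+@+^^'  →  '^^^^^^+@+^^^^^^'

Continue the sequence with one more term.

Rewriting the 15 symbols of ^^^^^^+@+^^^^^^ one by one yields ^^ ^^ ^^ ^^ ^^ ^^ ^^ +@+ ^^ ^^ ^^ ^^ ^^ ^^ ^^; concatenated:

^^^^^^^^^^^^^^+@+^^^^^^^^^^^^^^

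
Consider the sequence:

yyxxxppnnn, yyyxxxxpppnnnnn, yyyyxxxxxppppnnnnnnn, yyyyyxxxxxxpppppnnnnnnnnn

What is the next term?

yyyyyyxxxxxxxppppppnnnnnnnnnnn

Term n consists of n+1 y's, followed by n+2 x's, followed by n+1 p's, followed by 2n+1 n's (n = 1, 2, …).
For the next term, n = 5, so the run lengths are 6, 7, 6, 11.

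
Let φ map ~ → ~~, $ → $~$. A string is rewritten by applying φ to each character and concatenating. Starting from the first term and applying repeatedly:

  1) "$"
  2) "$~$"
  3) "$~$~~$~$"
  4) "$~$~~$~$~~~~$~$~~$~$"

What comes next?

$~$~~$~$~~~~$~$~~$~$~~~~~~~~$~$~~$~$~~~~$~$~~$~$

φ($~$~~$~$~~~~$~$~~$~$) expands symbol-by-symbol to $~$ ~~ $~$ ~~ ~~ $~$ ~~ $~$ ~~ ~~ ~~ ~~ $~$ ~~ $~$ ~~ ~~ $~$ ~~ $~$; joining the 20 pieces gives the next term.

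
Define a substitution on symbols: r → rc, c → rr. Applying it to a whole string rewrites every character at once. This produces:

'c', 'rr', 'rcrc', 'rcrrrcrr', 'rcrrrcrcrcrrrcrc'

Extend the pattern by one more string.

rcrrrcrcrcrrrcrrrcrrrcrcrcrrrcrr

Replace each of the 16 characters of rcrrrcrcrcrrrcrc in place — rc rr rc rc rc rr rc rr rc rr rc rc rc rr rc rr — and concatenate.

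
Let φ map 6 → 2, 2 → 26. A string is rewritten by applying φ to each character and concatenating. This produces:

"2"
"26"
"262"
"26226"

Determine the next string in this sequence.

26226262

Rewriting each symbol of 26226: 2→26, 6→2, 2→26, 2→26, 6→2, which concatenates to 26 2 26 26 2.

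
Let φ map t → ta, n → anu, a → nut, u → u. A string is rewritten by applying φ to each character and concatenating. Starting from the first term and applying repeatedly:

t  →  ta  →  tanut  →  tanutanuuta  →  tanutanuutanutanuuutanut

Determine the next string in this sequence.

Applying the rule to each of the 24 symbols of tanutanuutanutanuuutanut gives the pieces ta nut anu u ta nut anu u u ta nut anu u ta nut anu u u u ta nut anu u ta, which concatenate to the answer.

tanutanuutanutanuuutanutanuutanutanuuuutanutanuuta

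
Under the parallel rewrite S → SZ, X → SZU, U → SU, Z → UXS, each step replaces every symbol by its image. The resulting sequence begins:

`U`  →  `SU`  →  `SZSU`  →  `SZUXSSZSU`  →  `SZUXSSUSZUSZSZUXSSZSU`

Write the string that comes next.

Replace each of the 21 characters of SZUXSSUSZUSZSZUXSSZSU in place — SZ UXS SU SZU SZ SZ SU SZ UXS SU SZ UXS SZ UXS SU SZU SZ SZ UXS SZ SU — and concatenate.

SZUXSSUSZUSZSZSUSZUXSSUSZUXSSZUXSSUSZUSZSZUXSSZSU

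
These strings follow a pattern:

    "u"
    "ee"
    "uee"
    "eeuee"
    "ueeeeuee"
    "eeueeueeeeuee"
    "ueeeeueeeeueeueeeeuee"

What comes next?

eeueeueeeeueeueeeeueeeeueeueeeeuee

From term 3 onward, concatenate the second-to-last term with the last: u·ee = uee, ee·uee = eeuee, …
The next term joins eeueeueeeeuee and ueeeeueeeeueeueeeeuee.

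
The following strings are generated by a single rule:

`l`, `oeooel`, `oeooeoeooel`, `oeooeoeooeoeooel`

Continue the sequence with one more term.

oeooeoeooeoeooeoeooel

Every step adds oeooe at the front: s(k+1) = oeooe·s(k).
So the next term is oeooe·oeooeoeooeoeooel.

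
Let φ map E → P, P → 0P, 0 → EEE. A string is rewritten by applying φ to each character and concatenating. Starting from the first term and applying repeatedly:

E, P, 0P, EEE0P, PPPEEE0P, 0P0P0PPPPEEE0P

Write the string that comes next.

EEE0PEEE0PEEE0P0P0P0PPPPEEE0P

Replace each of the 14 characters of 0P0P0PPPPEEE0P in place — EEE 0P EEE 0P EEE 0P 0P 0P 0P P P P EEE 0P — and concatenate.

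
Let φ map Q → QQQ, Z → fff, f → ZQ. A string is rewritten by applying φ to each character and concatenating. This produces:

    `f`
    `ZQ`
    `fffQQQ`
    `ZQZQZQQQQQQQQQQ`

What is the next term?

fffQQQfffQQQfffQQQQQQQQQQQQQQQQQQQQQQQQQQQQQQ

φ(ZQZQZQQQQQQQQQQ) expands symbol-by-symbol to fff QQQ fff QQQ fff QQQ QQQ QQQ QQQ QQQ QQQ QQQ QQQ QQQ QQQ; joining the 15 pieces gives the next term.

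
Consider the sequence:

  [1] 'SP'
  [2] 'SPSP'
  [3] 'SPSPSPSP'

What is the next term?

SPSPSPSPSPSPSPSP

Every step duplicates the string.
So the next term is two copies of SPSPSPSP.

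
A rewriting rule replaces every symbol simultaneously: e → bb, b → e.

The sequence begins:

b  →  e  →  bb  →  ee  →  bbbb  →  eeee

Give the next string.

Apply φ to eeee symbol by symbol: e→bb, e→bb, e→bb, e→bb; joined: bb bb bb bb.

bbbbbbbb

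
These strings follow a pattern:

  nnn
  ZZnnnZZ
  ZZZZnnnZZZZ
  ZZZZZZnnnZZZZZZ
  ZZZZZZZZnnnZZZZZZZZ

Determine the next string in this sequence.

s(k+1) = ZZ·s(k)·ZZ, so each term gains ZZ as a prefix and ZZ as a suffix.
So the next term is ZZ·ZZZZZZZZnnnZZZZZZZZ·ZZ.

ZZZZZZZZZZnnnZZZZZZZZZZ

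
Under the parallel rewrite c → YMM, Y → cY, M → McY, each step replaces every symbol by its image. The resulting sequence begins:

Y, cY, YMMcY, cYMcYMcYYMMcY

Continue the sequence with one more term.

YMMcYMcYYMMcYMcYYMMcYcYMcYMcYYMMcY

Applying the rule to each of the 13 symbols of cYMcYMcYYMMcY gives the pieces YMM cY McY YMM cY McY YMM cY cY McY McY YMM cY, which concatenate to the answer.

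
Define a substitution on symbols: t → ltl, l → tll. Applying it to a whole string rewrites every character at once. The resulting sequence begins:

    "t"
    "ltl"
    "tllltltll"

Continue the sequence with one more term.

Expanding tllltltll: t→ltl, l→tll, l→tll, l→tll, t→ltl, l→tll, t→ltl, l→tll, l→tll. Concatenated: ltl tll tll tll ltl tll ltl tll tll.

ltltlltlltllltltllltltlltll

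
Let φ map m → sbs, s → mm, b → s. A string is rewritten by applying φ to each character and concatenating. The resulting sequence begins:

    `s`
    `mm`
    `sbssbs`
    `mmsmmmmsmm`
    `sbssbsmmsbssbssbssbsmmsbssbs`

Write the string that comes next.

Rewriting the 28 symbols of sbssbsmmsbssbssbssbsmmsbssbs one by one yields mm s mm mm s mm sbs sbs mm s mm mm s mm mm s mm mm s mm sbs sbs mm s mm mm s mm; concatenated:

mmsmmmmsmmsbssbsmmsmmmmsmmmmsmmmmsmmsbssbsmmsmmmmsmm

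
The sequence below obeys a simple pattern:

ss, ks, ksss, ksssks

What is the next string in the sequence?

From term 3 onward, concatenate the last term with the second-to-last: ks·ss = ksss, ksss·ks = ksssks, …
The next term joins ksssks and ksss.

ksssksksss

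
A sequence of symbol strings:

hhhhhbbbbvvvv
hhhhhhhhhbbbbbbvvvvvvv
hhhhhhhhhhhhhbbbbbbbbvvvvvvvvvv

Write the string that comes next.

Term n consists of 4n+1 h's, followed by 2n+2 b's, followed by 3n+1 v's (n = 1, 2, …).
For the next term, n = 4, so the run lengths are 17, 10, 13.

hhhhhhhhhhhhhhhhhbbbbbbbbbbvvvvvvvvvvvvv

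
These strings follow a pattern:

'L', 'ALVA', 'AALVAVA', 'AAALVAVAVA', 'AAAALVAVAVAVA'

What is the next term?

s(k+1) = A·s(k)·VA, so each term gains A as a prefix and VA as a suffix.
Applying this once more to AAAALVAVAVAVA:

AAAAALVAVAVAVAVA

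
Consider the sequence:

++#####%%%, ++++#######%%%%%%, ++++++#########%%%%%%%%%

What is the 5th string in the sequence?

The n-th term is 2n +'s then 2n+3 #'s then 3n %'s (n = 1, 2, …).
At n = 5 the blocks have lengths 10, 13, 15.

++++++++++#############%%%%%%%%%%%%%%%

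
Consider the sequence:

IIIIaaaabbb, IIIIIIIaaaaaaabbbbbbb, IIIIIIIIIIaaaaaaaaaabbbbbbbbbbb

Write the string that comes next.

The n-th term is 3n+1 I's then 3n+1 a's then 4n-1 b's (n = 1, 2, …).
Setting n = 4 gives 13, 13, 15 characters in each block.

IIIIIIIIIIIIIaaaaaaaaaaaaabbbbbbbbbbbbbbb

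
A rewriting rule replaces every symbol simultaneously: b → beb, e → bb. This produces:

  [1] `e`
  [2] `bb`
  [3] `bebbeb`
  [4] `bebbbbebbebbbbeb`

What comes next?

φ(bebbbbebbebbbbeb) expands symbol-by-symbol to beb bb beb beb beb beb bb beb beb bb beb beb beb beb bb beb; joining the 16 pieces gives the next term.

bebbbbebbebbebbebbbbebbebbbbebbebbebbebbbbeb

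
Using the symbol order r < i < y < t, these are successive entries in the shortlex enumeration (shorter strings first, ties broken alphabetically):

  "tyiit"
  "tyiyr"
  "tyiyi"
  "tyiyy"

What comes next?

Find the rightmost character of tyiyy below t, bump it to the next letter, and reset everything to its right to r.

tyiyt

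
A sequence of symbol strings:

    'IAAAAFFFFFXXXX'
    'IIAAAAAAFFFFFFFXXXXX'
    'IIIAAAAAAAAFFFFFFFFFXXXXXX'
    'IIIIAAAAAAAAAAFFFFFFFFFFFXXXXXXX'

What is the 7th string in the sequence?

IIIIIIIAAAAAAAAAAAAAAAAFFFFFFFFFFFFFFFFFXXXXXXXXXX

Each string has the form I^{n-1} A^{2n} F^{2n+1} X^{n+2}, where the shown terms are n = 2, 3, 4, 5.
Setting n = 8 gives 7, 16, 17, 10 characters in each block.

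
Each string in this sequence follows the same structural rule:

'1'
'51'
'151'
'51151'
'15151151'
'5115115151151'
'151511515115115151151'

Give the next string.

5115115151151151511515115115151151

Each term (from the third on) is the two preceding terms concatenated in order: term 3 = 1·51 = 151.
The next term joins 5115115151151 and 151511515115115151151.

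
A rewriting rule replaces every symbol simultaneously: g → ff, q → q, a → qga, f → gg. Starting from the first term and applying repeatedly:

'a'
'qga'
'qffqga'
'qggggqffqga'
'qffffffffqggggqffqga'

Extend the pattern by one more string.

Replace each of the 20 characters of qffffffffqggggqffqga in place — q gg gg gg gg gg gg gg gg q ff ff ff ff q gg gg q ff qga — and concatenate.

qggggggggggggggggqffffffffqggggqffqga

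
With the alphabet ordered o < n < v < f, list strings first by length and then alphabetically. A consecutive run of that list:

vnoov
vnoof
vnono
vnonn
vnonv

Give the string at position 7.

vnovo

Stepping forward 2 times from vnonv: vnonv → vnonf, then the target.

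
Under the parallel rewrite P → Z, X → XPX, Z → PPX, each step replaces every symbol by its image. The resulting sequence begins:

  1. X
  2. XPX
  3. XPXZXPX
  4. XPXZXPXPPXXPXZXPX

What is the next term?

Applying the rule to each of the 17 symbols of XPXZXPXPPXXPXZXPX gives the pieces XPX Z XPX PPX XPX Z XPX Z Z XPX XPX Z XPX PPX XPX Z XPX, which concatenate to the answer.

XPXZXPXPPXXPXZXPXZZXPXXPXZXPXPPXXPXZXPX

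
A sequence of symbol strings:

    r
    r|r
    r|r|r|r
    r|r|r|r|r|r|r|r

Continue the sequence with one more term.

r|r|r|r|r|r|r|r|r|r|r|r|r|r|r|r

Each string is two copies of the previous one joined by '|'.
One more doubling of r|r|r|r|r|r|r|r gives the answer.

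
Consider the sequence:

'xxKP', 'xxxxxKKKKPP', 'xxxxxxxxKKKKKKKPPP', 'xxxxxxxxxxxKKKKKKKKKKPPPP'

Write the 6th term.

Each string has the form x^{3n-1} K^{3n-2} P^{n} (n = 1, 2, …).
At n = 6 the blocks have lengths 17, 16, 6.

xxxxxxxxxxxxxxxxxKKKKKKKKKKKKKKKKPPPPPP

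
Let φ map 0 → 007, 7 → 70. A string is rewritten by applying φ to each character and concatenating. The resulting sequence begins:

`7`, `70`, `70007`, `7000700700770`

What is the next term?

7000700700770007007700070077070007

φ(7000700700770) expands symbol-by-symbol to 70 007 007 007 70 007 007 70 007 007 70 70 007; joining the 13 pieces gives the next term.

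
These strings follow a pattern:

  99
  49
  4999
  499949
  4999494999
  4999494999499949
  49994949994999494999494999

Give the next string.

From term 3 onward, concatenate the last term with the second-to-last: 49·99 = 4999, 4999·49 = 499949, …
The next term joins 49994949994999494999494999 and 4999494999499949.

499949499949994949994949994999494999499949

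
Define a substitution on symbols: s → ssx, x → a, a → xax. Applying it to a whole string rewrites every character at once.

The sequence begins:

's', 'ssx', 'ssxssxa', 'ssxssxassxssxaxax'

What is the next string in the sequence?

Rewriting the 17 symbols of ssxssxassxssxaxax one by one yields ssx ssx a ssx ssx a xax ssx ssx a ssx ssx a xax a xax a; concatenated:

ssxssxassxssxaxaxssxssxassxssxaxaxaxaxa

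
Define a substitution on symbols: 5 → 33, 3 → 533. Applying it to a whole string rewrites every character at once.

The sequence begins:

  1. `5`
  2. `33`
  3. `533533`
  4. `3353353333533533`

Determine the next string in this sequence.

Replace each of the 16 characters of 3353353333533533 in place — 533 533 33 533 533 33 533 533 533 533 33 533 533 33 533 533 — and concatenate.

53353333533533335335335335333353353333533533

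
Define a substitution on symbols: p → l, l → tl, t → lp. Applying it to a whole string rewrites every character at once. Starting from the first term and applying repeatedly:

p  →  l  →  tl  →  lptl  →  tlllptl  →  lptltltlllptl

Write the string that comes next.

Rewriting the 13 symbols of lptltltlllptl one by one yields tl l lp tl lp tl lp tl tl tl l lp tl; concatenated:

tlllptllptllptltltlllptl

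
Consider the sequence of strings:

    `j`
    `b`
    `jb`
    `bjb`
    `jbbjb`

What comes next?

bjbjbbjb

From term 3 onward, concatenate the second-to-last term with the last: j·b = jb, b·jb = bjb, …
Continuing: bjb · jbbjb gives term 6.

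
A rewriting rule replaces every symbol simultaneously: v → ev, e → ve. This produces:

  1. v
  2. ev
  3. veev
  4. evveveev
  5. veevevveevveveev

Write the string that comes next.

Rewriting the 16 symbols of veevevveevveveev one by one yields ev ve ve ev ve ev ev ve ve ev ev ve ev ve ve ev; concatenated:

evveveevveevevveveevevveevveveev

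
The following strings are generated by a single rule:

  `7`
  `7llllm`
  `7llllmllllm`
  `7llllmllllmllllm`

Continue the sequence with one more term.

The strings grow by a fixed suffix llllm each time.
Applying this once more to 7llllmllllmllllm:

7llllmllllmllllmllllm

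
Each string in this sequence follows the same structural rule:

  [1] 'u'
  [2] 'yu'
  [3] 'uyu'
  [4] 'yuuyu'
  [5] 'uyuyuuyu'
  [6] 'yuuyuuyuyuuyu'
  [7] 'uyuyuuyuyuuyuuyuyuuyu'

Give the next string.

yuuyuuyuyuuyuuyuyuuyuyuuyuuyuyuuyu

This is a Fibonacci-style word recurrence s(k) = s(k−2)·s(k−1): e.g. u·yu = uyu.
Continuing: yuuyuuyuyuuyu · uyuyuuyuyuuyuuyuyuuyu gives term 8.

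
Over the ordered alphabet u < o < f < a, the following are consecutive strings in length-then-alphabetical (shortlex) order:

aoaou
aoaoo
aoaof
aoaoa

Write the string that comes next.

Treat aoaoa as a base-4 numeral over the given alphabet and add one, carrying through any trailing a's.

aoafu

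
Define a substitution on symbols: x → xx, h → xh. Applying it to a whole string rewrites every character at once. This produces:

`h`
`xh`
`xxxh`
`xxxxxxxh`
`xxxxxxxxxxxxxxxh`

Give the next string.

Rewriting the 16 symbols of xxxxxxxxxxxxxxxh one by one yields xx xx xx xx xx xx xx xx xx xx xx xx xx xx xx xh; concatenated:

xxxxxxxxxxxxxxxxxxxxxxxxxxxxxxxh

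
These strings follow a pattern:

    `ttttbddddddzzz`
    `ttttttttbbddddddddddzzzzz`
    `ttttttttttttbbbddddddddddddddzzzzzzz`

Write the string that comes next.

Reading off run lengths: t runs 4, 8, 12; b runs 1, 2, 3; d runs 6, 10, 14; z runs 3, 5, 7 — each is linear in n (n = 1, 2, …).
At n = 4 the blocks have lengths 16, 4, 18, 9.

ttttttttttttttttbbbbddddddddddddddddddzzzzzzzzz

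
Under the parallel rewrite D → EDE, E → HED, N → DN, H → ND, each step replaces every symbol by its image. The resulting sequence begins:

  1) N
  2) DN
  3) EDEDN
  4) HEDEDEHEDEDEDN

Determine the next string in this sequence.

NDHEDEDEHEDEDEHEDNDHEDEDEHEDEDEHEDEDEDN

φ(HEDEDEHEDEDEDN) expands symbol-by-symbol to ND HED EDE HED EDE HED ND HED EDE HED EDE HED EDE DN; joining the 14 pieces gives the next term.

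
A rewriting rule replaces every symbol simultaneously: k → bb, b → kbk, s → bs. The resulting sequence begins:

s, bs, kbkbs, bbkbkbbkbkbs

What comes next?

kbkkbkbbkbkbbkbkkbkbbkbkbbkbkbs

Expanding bbkbkbbkbkbs: b→kbk, b→kbk, k→bb, b→kbk, k→bb, b→kbk, b→kbk, k→bb, b→kbk, k→bb, b→kbk, s→bs. Concatenated: kbk kbk bb kbk bb kbk kbk bb kbk bb kbk bs.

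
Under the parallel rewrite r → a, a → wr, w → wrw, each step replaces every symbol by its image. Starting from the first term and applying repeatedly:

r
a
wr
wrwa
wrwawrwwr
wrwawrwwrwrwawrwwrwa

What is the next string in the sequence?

Replace each of the 20 characters of wrwawrwwrwrwawrwwrwa in place — wrw a wrw wr wrw a wrw wrw a wrw a wrw wr wrw a wrw wrw a wrw wr — and concatenate.

wrwawrwwrwrwawrwwrwawrwawrwwrwrwawrwwrwawrwwr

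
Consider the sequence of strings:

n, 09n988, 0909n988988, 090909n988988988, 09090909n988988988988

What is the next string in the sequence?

Each term wraps the previous one in 09 on the left and 988 on the right.
Applying this once more to 09090909n988988988988:

0909090909n988988988988988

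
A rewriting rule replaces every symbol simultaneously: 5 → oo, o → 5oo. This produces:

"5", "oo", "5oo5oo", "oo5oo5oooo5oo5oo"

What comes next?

Replace each of the 16 characters of oo5oo5oooo5oo5oo in place — 5oo 5oo oo 5oo 5oo oo 5oo 5oo 5oo 5oo oo 5oo 5oo oo 5oo 5oo — and concatenate.

5oo5oooo5oo5oooo5oo5oo5oo5oooo5oo5oooo5oo5oo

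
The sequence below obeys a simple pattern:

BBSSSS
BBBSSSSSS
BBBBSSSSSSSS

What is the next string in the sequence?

BBBBBSSSSSSSSSS

Term n consists of n B's, followed by 2n S's, where the shown terms are n = 2, 3, 4.
At n = 5 the blocks have lengths 5, 10.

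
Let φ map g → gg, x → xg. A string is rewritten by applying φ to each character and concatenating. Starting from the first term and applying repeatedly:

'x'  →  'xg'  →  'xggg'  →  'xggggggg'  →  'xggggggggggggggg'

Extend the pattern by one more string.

Rewriting the 16 symbols of xggggggggggggggg one by one yields xg gg gg gg gg gg gg gg gg gg gg gg gg gg gg gg; concatenated:

xggggggggggggggggggggggggggggggg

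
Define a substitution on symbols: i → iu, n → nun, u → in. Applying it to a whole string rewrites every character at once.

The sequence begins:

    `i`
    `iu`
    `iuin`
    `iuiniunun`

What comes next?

Expanding iuiniunun: i→iu, u→in, i→iu, n→nun, i→iu, u→in, n→nun, u→in, n→nun. Concatenated: iu in iu nun iu in nun in nun.

iuiniununiuinnuninnun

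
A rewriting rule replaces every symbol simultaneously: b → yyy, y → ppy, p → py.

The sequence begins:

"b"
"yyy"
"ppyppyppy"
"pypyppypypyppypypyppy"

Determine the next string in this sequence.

Rewriting the 21 symbols of pypyppypypyppypypyppy one by one yields py ppy py ppy py py ppy py ppy py ppy py py ppy py ppy py ppy py py ppy; concatenated:

pyppypyppypypyppypyppypyppypypyppypyppypyppypypyppy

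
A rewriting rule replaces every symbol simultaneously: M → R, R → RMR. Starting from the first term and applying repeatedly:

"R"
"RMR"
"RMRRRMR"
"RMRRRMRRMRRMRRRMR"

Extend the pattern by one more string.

φ(RMRRRMRRMRRMRRRMR) expands symbol-by-symbol to RMR R RMR RMR RMR R RMR RMR R RMR RMR R RMR RMR RMR R RMR; joining the 17 pieces gives the next term.

RMRRRMRRMRRMRRRMRRMRRRMRRMRRRMRRMRRMRRRMR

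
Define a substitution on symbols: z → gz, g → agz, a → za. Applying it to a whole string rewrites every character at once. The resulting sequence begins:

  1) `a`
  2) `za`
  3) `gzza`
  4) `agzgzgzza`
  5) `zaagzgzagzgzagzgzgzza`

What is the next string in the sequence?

Applying the rule to each of the 21 symbols of zaagzgzagzgzagzgzgzza gives the pieces gz za za agz gz agz gz za agz gz agz gz za agz gz agz gz agz gz gz za, which concatenate to the answer.

gzzazaagzgzagzgzzaagzgzagzgzzaagzgzagzgzagzgzgzza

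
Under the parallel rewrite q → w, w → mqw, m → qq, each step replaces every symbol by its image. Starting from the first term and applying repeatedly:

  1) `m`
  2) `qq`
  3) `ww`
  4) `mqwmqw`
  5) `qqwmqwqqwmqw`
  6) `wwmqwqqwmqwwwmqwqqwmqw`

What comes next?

Rewriting the 22 symbols of wwmqwqqwmqwwwmqwqqwmqw one by one yields mqw mqw qq w mqw w w mqw qq w mqw mqw mqw qq w mqw w w mqw qq w mqw; concatenated:

mqwmqwqqwmqwwwmqwqqwmqwmqwmqwqqwmqwwwmqwqqwmqw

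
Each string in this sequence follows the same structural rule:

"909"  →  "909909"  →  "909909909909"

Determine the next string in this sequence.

909909909909909909909909

Every step duplicates the string.
One more doubling of 909909909909 gives the answer.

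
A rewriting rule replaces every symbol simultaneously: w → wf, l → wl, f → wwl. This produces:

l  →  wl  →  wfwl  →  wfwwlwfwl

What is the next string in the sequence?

wfwwlwfwfwlwfwwlwfwl

Expanding wfwwlwfwl: w→wf, f→wwl, w→wf, w→wf, l→wl, w→wf, f→wwl, w→wf, l→wl. Concatenated: wf wwl wf wf wl wf wwl wf wl.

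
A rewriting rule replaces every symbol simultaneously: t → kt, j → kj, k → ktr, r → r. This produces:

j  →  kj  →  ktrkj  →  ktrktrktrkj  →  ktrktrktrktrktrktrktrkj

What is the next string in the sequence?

ktrktrktrktrktrktrktrktrktrktrktrktrktrktrktrkj

Replace each of the 23 characters of ktrktrktrktrktrktrktrkj in place — ktr kt r ktr kt r ktr kt r ktr kt r ktr kt r ktr kt r ktr kt r ktr kj — and concatenate.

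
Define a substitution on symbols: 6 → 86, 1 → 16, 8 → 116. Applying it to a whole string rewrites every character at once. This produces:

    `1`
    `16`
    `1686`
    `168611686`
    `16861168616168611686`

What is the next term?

16861168616168611686168616861168616168611686

φ(16861168616168611686) expands symbol-by-symbol to 16 86 116 86 16 16 86 116 86 16 86 16 86 116 86 16 16 86 116 86; joining the 20 pieces gives the next term.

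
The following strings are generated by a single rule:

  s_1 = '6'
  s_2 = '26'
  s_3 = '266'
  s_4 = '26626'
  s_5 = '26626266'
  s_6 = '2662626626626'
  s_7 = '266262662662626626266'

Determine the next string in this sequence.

2662626626626266262662662626626626

This is a Fibonacci-style word recurrence s(k) = s(k−1)·s(k−2): e.g. 26·6 = 266.
Continuing: 266262662662626626266 · 2662626626626 gives term 8.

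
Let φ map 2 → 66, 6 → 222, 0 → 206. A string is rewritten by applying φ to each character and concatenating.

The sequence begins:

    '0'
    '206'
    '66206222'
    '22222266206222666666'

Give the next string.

Applying the rule to each of the 20 symbols of 22222266206222666666 gives the pieces 66 66 66 66 66 66 222 222 66 206 222 66 66 66 222 222 222 222 222 222, which concatenate to the answer.

66666666666622222266206222666666222222222222222222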